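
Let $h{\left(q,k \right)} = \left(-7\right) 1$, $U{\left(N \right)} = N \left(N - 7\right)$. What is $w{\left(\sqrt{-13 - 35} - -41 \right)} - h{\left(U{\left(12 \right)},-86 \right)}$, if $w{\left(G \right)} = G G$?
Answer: $1640 + 328 i \sqrt{3} \approx 1640.0 + 568.11 i$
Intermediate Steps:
$U{\left(N \right)} = N \left(-7 + N\right)$
$h{\left(q,k \right)} = -7$
$w{\left(G \right)} = G^{2}$
$w{\left(\sqrt{-13 - 35} - -41 \right)} - h{\left(U{\left(12 \right)},-86 \right)} = \left(\sqrt{-13 - 35} - -41\right)^{2} - -7 = \left(\sqrt{-48} + 41\right)^{2} + 7 = \left(4 i \sqrt{3} + 41\right)^{2} + 7 = \left(41 + 4 i \sqrt{3}\right)^{2} + 7 = 7 + \left(41 + 4 i \sqrt{3}\right)^{2}$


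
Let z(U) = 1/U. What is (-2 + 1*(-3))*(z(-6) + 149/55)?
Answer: -839/66 ≈ -12.712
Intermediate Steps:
(-2 + 1*(-3))*(z(-6) + 149/55) = (-2 + 1*(-3))*(1/(-6) + 149/55) = (-2 - 3)*(-⅙ + 149*(1/55)) = -5*(-⅙ + 149/55) = -5*839/330 = -839/66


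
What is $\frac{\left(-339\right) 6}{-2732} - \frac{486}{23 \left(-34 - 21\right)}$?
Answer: $\frac{1950381}{1727990} \approx 1.1287$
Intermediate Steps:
$\frac{\left(-339\right) 6}{-2732} - \frac{486}{23 \left(-34 - 21\right)} = \left(-2034\right) \left(- \frac{1}{2732}\right) - \frac{486}{23 \left(-55\right)} = \frac{1017}{1366} - \frac{486}{-1265} = \frac{1017}{1366} - - \frac{486}{1265} = \frac{1017}{1366} + \frac{486}{1265} = \frac{1950381}{1727990}$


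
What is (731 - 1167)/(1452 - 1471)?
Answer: 436/19 ≈ 22.947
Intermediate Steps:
(731 - 1167)/(1452 - 1471) = -436/(-19) = -436*(-1/19) = 436/19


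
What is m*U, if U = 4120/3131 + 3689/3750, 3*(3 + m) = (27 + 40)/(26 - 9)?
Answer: -1161011137/299401875 ≈ -3.8778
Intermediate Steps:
m = -86/51 (m = -3 + ((27 + 40)/(26 - 9))/3 = -3 + (67/17)/3 = -3 + (67*(1/17))/3 = -3 + (⅓)*(67/17) = -3 + 67/51 = -86/51 ≈ -1.6863)
U = 27000259/11741250 (U = 4120*(1/3131) + 3689*(1/3750) = 4120/3131 + 3689/3750 = 27000259/11741250 ≈ 2.2996)
m*U = -86/51*27000259/11741250 = -1161011137/299401875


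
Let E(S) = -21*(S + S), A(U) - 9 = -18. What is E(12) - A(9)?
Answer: -495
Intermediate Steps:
A(U) = -9 (A(U) = 9 - 18 = -9)
E(S) = -42*S
E(12) - A(9) = -42*12 - 1*(-9) = -504 + 9 = -495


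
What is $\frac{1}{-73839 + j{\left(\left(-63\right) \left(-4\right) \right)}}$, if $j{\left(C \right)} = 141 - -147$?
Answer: $- \frac{1}{73551} \approx -1.3596 \cdot 10^{-5}$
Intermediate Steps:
$j{\left(C \right)} = 288$ ($j{\left(C \right)} = 141 + 147 = 288$)
$\frac{1}{-73839 + j{\left(\left(-63\right) \left(-4\right) \right)}} = \frac{1}{-73839 + 288} = \frac{1}{-73551} = - \frac{1}{73551}$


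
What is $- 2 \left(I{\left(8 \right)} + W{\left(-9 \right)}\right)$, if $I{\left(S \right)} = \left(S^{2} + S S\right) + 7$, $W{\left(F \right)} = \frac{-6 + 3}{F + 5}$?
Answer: $- \frac{543}{2} \approx -271.5$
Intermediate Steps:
$W{\left(F \right)} = - \frac{3}{5 + F}$
$I{\left(S \right)} = 7 + 2 S^{2}$ ($I{\left(S \right)} = \left(S^{2} + S^{2}\right) + 7 = 2 S^{2} + 7 = 7 + 2 S^{2}$)
$- 2 \left(I{\left(8 \right)} + W{\left(-9 \right)}\right) = - 2 \left(\left(7 + 2 \cdot 8^{2}\right) - \frac{3}{5 - 9}\right) = - 2 \left(\left(7 + 2 \cdot 64\right) - \frac{3}{-4}\right) = - 2 \left(\left(7 + 128\right) - - \frac{3}{4}\right) = - 2 \left(135 + \frac{3}{4}\right) = \left(-2\right) \frac{543}{4} = - \frac{543}{2}$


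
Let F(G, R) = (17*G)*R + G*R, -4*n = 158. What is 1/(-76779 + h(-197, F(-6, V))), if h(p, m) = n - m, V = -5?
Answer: -2/154717 ≈ -1.2927e-5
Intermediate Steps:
n = -79/2 (n = -¼*158 = -79/2 ≈ -39.500)
F(G, R) = 18*G*R (F(G, R) = 17*G*R + G*R = 18*G*R)
h(p, m) = -79/2 - m
1/(-76779 + h(-197, F(-6, V))) = 1/(-76779 + (-79/2 - 18*(-6)*(-5))) = 1/(-76779 + (-79/2 - 1*540)) = 1/(-76779 + (-79/2 - 540)) = 1/(-76779 - 1159/2) = 1/(-154717/2) = -2/154717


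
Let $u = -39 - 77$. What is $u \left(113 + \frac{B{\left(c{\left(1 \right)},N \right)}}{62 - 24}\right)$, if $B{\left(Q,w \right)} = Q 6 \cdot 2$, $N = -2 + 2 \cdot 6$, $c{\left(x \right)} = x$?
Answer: $- \frac{249748}{19} \approx -13145.0$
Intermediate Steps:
$N = 10$ ($N = -2 + 12 = 10$)
$B{\left(Q,w \right)} = 12 Q$ ($B{\left(Q,w \right)} = 6 Q 2 = 12 Q$)
$u = -116$ ($u = -39 - 77 = -116$)
$u \left(113 + \frac{B{\left(c{\left(1 \right)},N \right)}}{62 - 24}\right) = - 116 \left(113 + \frac{12 \cdot 1}{62 - 24}\right) = - 116 \left(113 + \frac{12}{62 - 24}\right) = - 116 \left(113 + \frac{12}{38}\right) = - 116 \left(113 + 12 \cdot \frac{1}{38}\right) = - 116 \left(113 + \frac{6}{19}\right) = \left(-116\right) \frac{2153}{19} = - \frac{249748}{19}$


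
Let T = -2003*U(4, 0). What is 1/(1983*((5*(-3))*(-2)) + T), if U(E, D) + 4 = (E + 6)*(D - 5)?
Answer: 1/167652 ≈ 5.9647e-6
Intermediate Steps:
U(E, D) = -4 + (-5 + D)*(6 + E) (U(E, D) = -4 + (E + 6)*(D - 5) = -4 + (6 + E)*(-5 + D) = -4 + (-5 + D)*(6 + E))
T = 108162 (T = -2003*(-34 - 5*4 + 6*0 + 0*4) = -2003*(-34 - 20 + 0 + 0) = -2003*(-54) = 108162)
1/(1983*((5*(-3))*(-2)) + T) = 1/(1983*((5*(-3))*(-2)) + 108162) = 1/(1983*(-15*(-2)) + 108162) = 1/(1983*30 + 108162) = 1/(59490 + 108162) = 1/167652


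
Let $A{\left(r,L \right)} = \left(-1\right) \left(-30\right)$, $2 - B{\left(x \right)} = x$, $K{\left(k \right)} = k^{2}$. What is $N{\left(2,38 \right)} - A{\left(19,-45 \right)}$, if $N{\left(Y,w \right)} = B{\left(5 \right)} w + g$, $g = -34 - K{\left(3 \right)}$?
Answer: $-187$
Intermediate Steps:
$B{\left(x \right)} = 2 - x$
$g = -43$ ($g = -34 - 3^{2} = -34 - 9 = -43$)
$A{\left(r,L \right)} = 30$
$N{\left(Y,w \right)} = -43 - 3 w$ ($N{\left(Y,w \right)} = \left(2 - 5\right) w - 43 = - 3 w - 43 = -43 - 3 w$)
$N{\left(2,38 \right)} - A{\left(19,-45 \right)} = \left(-43 - 114\right) - 30 = -157 - 30 = -187$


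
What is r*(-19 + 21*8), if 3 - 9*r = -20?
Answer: 3427/9 ≈ 380.78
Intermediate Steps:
r = 23/9 (r = ⅓ - ⅑*(-20) = ⅓ + 20/9 = 23/9 ≈ 2.5556)
r*(-19 + 21*8) = 23*(-19 + 21*8)/9 = 23*(-19 + 168)/9 = (23/9)*149 = 3427/9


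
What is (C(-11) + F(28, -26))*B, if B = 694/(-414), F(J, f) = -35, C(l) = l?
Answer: 694/9 ≈ 77.111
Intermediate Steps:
B = -347/207 (B = 694*(-1/414) = -347/207 ≈ -1.6763)
(C(-11) + F(28, -26))*B = (-11 - 35)*(-347/207) = -46*(-347/207) = 694/9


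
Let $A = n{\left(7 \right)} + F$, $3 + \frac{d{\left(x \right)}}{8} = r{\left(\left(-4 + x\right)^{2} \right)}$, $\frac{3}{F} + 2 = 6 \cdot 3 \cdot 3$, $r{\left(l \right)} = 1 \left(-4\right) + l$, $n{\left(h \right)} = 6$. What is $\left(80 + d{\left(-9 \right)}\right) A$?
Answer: $\frac{108360}{13} \approx 8335.4$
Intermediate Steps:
$r{\left(l \right)} = -4 + l$
$F = \frac{3}{52}$ ($F = \frac{3}{-2 + 6 \cdot 3 \cdot 3} = \frac{3}{-2 + 18 \cdot 3} = \frac{3}{-2 + 54} = \frac{3}{52} \approx 0.057692$)
$d{\left(x \right)} = -56 + 8 \left(-4 + x\right)^{2}$ ($d{\left(x \right)} = -24 + 8 \left(-4 + \left(-4 + x\right)^{2}\right) = -24 + \left(-32 + 8 \left(-4 + x\right)^{2}\right) = -56 + 8 \left(-4 + x\right)^{2}$)
$A = \frac{315}{52}$ ($A = 6 + \frac{3}{52} = \frac{315}{52} \approx 6.0577$)
$\left(80 + d{\left(-9 \right)}\right) A = \left(80 - \left(56 - 8 \left(-4 - 9\right)^{2}\right)\right) \frac{315}{52} = \left(80 - \left(56 - 8 \left(-13\right)^{2}\right)\right) \frac{315}{52} = \left(80 + \left(-56 + 8 \cdot 169\right)\right) \frac{315}{52} = \left(80 + \left(-56 + 1352\right)\right) \frac{315}{52} = \left(80 + 1296\right) \frac{315}{52} = 1376 \cdot \frac{315}{52} = \frac{108360}{13}$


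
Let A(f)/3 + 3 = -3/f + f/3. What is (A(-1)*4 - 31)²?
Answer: 1225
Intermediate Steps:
A(f) = -9 + f - 9/f (A(f) = -9 + 3*(-3/f + f/3) = -9 + (f - 9/f) = -9 + f - 9/f)
(A(-1)*4 - 31)² = ((-9 - 1 - 9/(-1))*4 - 31)² = ((-9 - 1 - 9*(-1))*4 - 31)² = ((-9 - 1 + 9)*4 - 31)² = (-1*4 - 31)² = (-4 - 31)² = (-35)² = 1225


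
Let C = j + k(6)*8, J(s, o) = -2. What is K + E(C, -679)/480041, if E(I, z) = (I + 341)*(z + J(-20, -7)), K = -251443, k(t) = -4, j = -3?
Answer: -120703157549/480041 ≈ -2.5144e+5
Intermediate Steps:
C = -35 (C = -3 - 4*8 = -3 - 32 = -35)
E(I, z) = (-2 + z)*(341 + I) (E(I, z) = (I + 341)*(z - 2) = (341 + I)*(-2 + z) = (-2 + z)*(341 + I))
K + E(C, -679)/480041 = -251443 + (-682 - 2*(-35) + 341*(-679) - 35*(-679))/480041 = -251443 + (-682 + 70 - 231539 + 23765)*(1/480041) = -251443 - 208386*1/480041 = -251443 - 208386/480041 = -120703157549/480041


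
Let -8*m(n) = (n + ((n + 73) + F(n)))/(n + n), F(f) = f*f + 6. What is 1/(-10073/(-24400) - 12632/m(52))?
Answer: 70442800/256468786351 ≈ 0.00027466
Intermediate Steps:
F(f) = 6 + f² (F(f) = f² + 6 = 6 + f²)
m(n) = -(79 + n² + 2*n)/(16*n) (m(n) = -(n + ((n + 73) + (6 + n²)))/(8*(n + n)) = -(n + ((73 + n) + (6 + n²)))/(8*(2*n)) = -(n + (79 + n + n²))*1/(2*n)/8 = -(79 + n² + 2*n)*1/(2*n)/8 = -(79 + n² + 2*n)/(16*n))
1/(-10073/(-24400) - 12632/m(52)) = 1/(-10073/(-24400) - 12632*832/(-79 - 1*52² - 2*52)) = 1/(-10073*(-1/24400) - 12632*832/(-79 - 1*2704 - 104)) = 1/(10073/24400 - 12632*832/(-79 - 2704 - 104)) = 1/(10073/24400 - 12632/((1/16)*(1/52)*(-2887))) = 1/(10073/24400 - 12632/(-2887/832)) = 1/(10073/24400 - 12632*(-832/2887)) = 1/(10073/24400 + 10509824/2887) = 1/(256468786351/70442800) = 70442800/256468786351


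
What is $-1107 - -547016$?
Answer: $545909$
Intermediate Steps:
$-1107 - -547016 = -1107 + 547016 = 545909$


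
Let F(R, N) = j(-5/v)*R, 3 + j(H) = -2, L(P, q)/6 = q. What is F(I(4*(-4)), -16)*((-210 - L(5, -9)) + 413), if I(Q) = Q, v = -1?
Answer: 20560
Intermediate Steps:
L(P, q) = 6*q
j(H) = -5 (j(H) = -3 - 2 = -5)
F(R, N) = -5*R
F(I(4*(-4)), -16)*((-210 - L(5, -9)) + 413) = (-20*(-4))*((-210 - 6*(-9)) + 413) = (-5*(-16))*((-210 - 1*(-54)) + 413) = 80*((-210 + 54) + 413) = 80*(-156 + 413) = 80*257 = 20560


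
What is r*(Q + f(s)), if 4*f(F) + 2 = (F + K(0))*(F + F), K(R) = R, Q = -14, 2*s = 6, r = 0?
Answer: 0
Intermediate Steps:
s = 3 (s = (½)*6 = 3)
f(F) = -½ + F²/2 (f(F) = -½ + ((F + 0)*(F + F))/4 = -½ + (F*(2*F))/4 = -½ + (2*F²)/4 = -½ + F²/2)
r*(Q + f(s)) = 0*(-14 + (-½ + (½)*3²)) = 0*(-14 + (-½ + (½)*9)) = 0*(-14 + (-½ + 9/2)) = 0*(-14 + 4) = 0*(-10) = 0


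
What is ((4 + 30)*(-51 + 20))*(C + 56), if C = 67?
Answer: -129642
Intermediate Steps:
((4 + 30)*(-51 + 20))*(C + 56) = ((4 + 30)*(-51 + 20))*(67 + 56) = (34*(-31))*123 = -1054*123 = -129642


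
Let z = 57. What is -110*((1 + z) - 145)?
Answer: 9570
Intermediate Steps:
-110*((1 + z) - 145) = -110*((1 + 57) - 145) = -110*(58 - 145) = -110*(-87) = 9570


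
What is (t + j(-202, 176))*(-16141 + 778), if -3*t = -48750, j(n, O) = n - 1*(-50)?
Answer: -247313574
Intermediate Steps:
j(n, O) = 50 + n (j(n, O) = n + 50 = 50 + n)
t = 16250 (t = -⅓*(-48750) = 16250)
(t + j(-202, 176))*(-16141 + 778) = (16250 + (50 - 202))*(-16141 + 778) = (16250 - 152)*(-15363) = 16098*(-15363) = -247313574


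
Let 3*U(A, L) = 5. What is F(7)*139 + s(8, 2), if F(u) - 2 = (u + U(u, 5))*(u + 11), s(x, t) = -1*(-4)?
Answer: 21966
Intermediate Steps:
U(A, L) = 5/3 (U(A, L) = (⅓)*5 = 5/3)
s(x, t) = 4
F(u) = 2 + (11 + u)*(5/3 + u) (F(u) = 2 + (u + 5/3)*(u + 11) = 2 + (5/3 + u)*(11 + u) = 2 + (11 + u)*(5/3 + u))
F(7)*139 + s(8, 2) = (61/3 + 7² + (38/3)*7)*139 + 4 = (61/3 + 49 + 266/3)*139 + 4 = 158*139 + 4 = 21962 + 4 = 21966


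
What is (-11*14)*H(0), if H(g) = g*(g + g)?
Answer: 0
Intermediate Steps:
H(g) = 2*g² (H(g) = g*(2*g) = 2*g²)
(-11*14)*H(0) = (-11*14)*(2*0²) = -308*0 = -154*0 = 0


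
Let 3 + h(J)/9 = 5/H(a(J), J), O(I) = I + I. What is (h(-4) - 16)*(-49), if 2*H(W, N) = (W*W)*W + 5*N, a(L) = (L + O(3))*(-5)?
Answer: 71785/34 ≈ 2111.3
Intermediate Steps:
O(I) = 2*I
a(L) = -30 - 5*L (a(L) = (L + 2*3)*(-5) = (L + 6)*(-5) = (6 + L)*(-5) = -30 - 5*L)
H(W, N) = W³/2 + 5*N/2 (H(W, N) = ((W*W)*W + 5*N)/2 = (W²*W + 5*N)/2 = (W³ + 5*N)/2 = W³/2 + 5*N/2)
h(J) = -27 + 45/((-30 - 5*J)³/2 + 5*J/2) (h(J) = -27 + 9*(5/((-30 - 5*J)³/2 + 5*J/2)) = -27 + 45/((-30 - 5*J)³/2 + 5*J/2))
(h(-4) - 16)*(-49) = (9*(2 - 3*(-4) + 75*(6 - 4)³)/(-4 - 25*(6 - 4)³) - 16)*(-49) = (9*(2 + 12 + 75*2³)/(-4 - 25*2³) - 16)*(-49) = (9*(2 + 12 + 75*8)/(-4 - 25*8) - 16)*(-49) = (9*(2 + 12 + 600)/(-4 - 200) - 16)*(-49) = (9*614/(-204) - 16)*(-49) = (9*(-1/204)*614 - 16)*(-49) = (-921/34 - 16)*(-49) = -1465/34*(-49) = 71785/34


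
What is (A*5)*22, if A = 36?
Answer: 3960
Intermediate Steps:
(A*5)*22 = (36*5)*22 = 180*22 = 3960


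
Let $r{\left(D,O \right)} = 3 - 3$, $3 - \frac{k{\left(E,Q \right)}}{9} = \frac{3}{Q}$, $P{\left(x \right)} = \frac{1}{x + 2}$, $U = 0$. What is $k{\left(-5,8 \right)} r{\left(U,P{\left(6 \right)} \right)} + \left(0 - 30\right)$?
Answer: $-30$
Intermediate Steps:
$P{\left(x \right)} = \frac{1}{2 + x}$
$k{\left(E,Q \right)} = 27 - \frac{27}{Q}$ ($k{\left(E,Q \right)} = 27 - 9 \frac{3}{Q} = 27 - \frac{27}{Q}$)
$r{\left(D,O \right)} = 0$ ($r{\left(D,O \right)} = 3 - 3 = 0$)
$k{\left(-5,8 \right)} r{\left(U,P{\left(6 \right)} \right)} + \left(0 - 30\right) = \left(27 - \frac{27}{8}\right) 0 + \left(0 - 30\right) = \left(27 - \frac{27}{8}\right) 0 - 30 = \frac{189}{8} \cdot 0 - 30 = 0 - 30 = -30$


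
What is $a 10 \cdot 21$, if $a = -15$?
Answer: $-3150$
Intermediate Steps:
$a 10 \cdot 21 = \left(-15\right) 10 \cdot 21 = \left(-150\right) 21 = -3150$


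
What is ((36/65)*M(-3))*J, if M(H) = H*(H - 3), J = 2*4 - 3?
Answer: 648/13 ≈ 49.846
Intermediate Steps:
J = 5 (J = 8 - 3 = 5)
M(H) = H*(-3 + H)
((36/65)*M(-3))*J = ((36/65)*(-3*(-3 - 3)))*5 = ((36*(1/65))*(-3*(-6)))*5 = ((36/65)*18)*5 = (648/65)*5 = 648/13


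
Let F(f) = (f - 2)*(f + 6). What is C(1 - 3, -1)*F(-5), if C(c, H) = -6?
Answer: 42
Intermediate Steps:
F(f) = (-2 + f)*(6 + f)
C(1 - 3, -1)*F(-5) = -6*(-12 + (-5)**2 + 4*(-5)) = -6*(-12 + 25 - 20) = -6*(-7) = 42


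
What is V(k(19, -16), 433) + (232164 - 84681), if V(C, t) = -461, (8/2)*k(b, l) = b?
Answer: 147022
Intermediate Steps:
k(b, l) = b/4
V(k(19, -16), 433) + (232164 - 84681) = -461 + (232164 - 84681) = -461 + 147483 = 147022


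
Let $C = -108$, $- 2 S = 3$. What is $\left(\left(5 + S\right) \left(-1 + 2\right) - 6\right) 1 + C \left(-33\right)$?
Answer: $\frac{7123}{2} \approx 3561.5$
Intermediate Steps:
$S = - \frac{3}{2}$ ($S = \left(- \frac{1}{2}\right) 3 = - \frac{3}{2} \approx -1.5$)
$\left(\left(5 + S\right) \left(-1 + 2\right) - 6\right) 1 + C \left(-33\right) = \left(\left(5 - \frac{3}{2}\right) \left(-1 + 2\right) - 6\right) 1 - -3564 = \left(\frac{7}{2} \cdot 1 - 6\right) 1 + 3564 = \left(\frac{7}{2} - 6\right) 1 + 3564 = \left(- \frac{5}{2}\right) 1 + 3564 = - \frac{5}{2} + 3564 = \frac{7123}{2}$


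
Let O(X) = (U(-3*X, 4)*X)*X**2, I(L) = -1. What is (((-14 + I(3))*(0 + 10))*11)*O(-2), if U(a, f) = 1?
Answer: 13200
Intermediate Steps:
O(X) = X**3 (O(X) = (1*X)*X**2 = X*X**2 = X**3)
(((-14 + I(3))*(0 + 10))*11)*O(-2) = (((-14 - 1)*(0 + 10))*11)*(-2)**3 = (-15*10*11)*(-8) = -150*11*(-8) = -1650*(-8) = 13200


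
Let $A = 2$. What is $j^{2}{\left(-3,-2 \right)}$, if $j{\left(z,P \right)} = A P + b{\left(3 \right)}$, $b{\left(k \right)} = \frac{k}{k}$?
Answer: $9$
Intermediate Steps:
$b{\left(k \right)} = 1$
$j{\left(z,P \right)} = 1 + 2 P$ ($j{\left(z,P \right)} = 2 P + 1 = 1 + 2 P$)
$j^{2}{\left(-3,-2 \right)} = \left(1 + 2 \left(-2\right)\right)^{2} = \left(1 - 4\right)^{2} = \left(-3\right)^{2} = 9$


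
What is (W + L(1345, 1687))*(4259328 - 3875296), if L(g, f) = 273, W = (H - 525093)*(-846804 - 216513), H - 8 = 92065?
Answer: 176822744604275616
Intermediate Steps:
H = 92073 (H = 8 + 92065 = 92073)
W = 460437527340 (W = (92073 - 525093)*(-846804 - 216513) = -433020*(-1063317) = 460437527340)
(W + L(1345, 1687))*(4259328 - 3875296) = (460437527340 + 273)*(4259328 - 3875296) = 460437527613*384032 = 176822744604275616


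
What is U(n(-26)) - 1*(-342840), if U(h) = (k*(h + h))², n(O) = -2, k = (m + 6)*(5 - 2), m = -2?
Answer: 345144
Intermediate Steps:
k = 12 (k = (-2 + 6)*(5 - 2) = 4*3 = 12)
U(h) = 576*h² (U(h) = (12*(h + h))² = (12*(2*h))² = (24*h)² = 576*h²)
U(n(-26)) - 1*(-342840) = 576*(-2)² - 1*(-342840) = 576*4 + 342840 = 2304 + 342840 = 345144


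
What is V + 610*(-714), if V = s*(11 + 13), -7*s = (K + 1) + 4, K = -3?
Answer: -3048828/7 ≈ -4.3555e+5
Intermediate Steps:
s = -2/7 (s = -((-3 + 1) + 4)/7 = -(-2 + 4)/7 = -⅐*2 = -2/7 ≈ -0.28571)
V = -48/7 (V = -2*(11 + 13)/7 = -2/7*24 = -48/7 ≈ -6.8571)
V + 610*(-714) = -48/7 + 610*(-714) = -48/7 - 435540 = -3048828/7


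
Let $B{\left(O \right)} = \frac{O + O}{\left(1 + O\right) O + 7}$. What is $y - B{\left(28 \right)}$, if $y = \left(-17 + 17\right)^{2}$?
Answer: $- \frac{8}{117} \approx -0.068376$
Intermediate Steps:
$B{\left(O \right)} = \frac{2 O}{7 + O \left(1 + O\right)}$ ($B{\left(O \right)} = \frac{2 O}{O \left(1 + O\right) + 7} = \frac{2 O}{7 + O \left(1 + O\right)}$)
$y = 0$ ($y = 0^{2} = 0$)
$y - B{\left(28 \right)} = 0 - 2 \cdot 28 \frac{1}{7 + 28 + 28^{2}} = 0 - 2 \cdot 28 \frac{1}{7 + 28 + 784} = 0 - 2 \cdot 28 \cdot \frac{1}{819} = 0 - \frac{8}{117} = - \frac{8}{117}$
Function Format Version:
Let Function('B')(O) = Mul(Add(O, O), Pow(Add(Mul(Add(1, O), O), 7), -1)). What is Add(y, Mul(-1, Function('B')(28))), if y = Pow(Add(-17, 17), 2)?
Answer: Rational(-8, 117) ≈ -0.068376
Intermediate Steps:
Function('B')(O) = Mul(2, O, Pow(Add(7, Mul(O, Add(1, O))), -1)) (Function('B')(O) = Mul(Mul(2, O), Pow(Add(Mul(O, Add(1, O)), 7), -1)) = Mul(Mul(2, O), Pow(Add(7, Mul(O, Add(1, O))), -1)) = Mul(2, O, Pow(Add(7, Mul(O, Add(1, O))), -1)))
y = 0 (y = Pow(0, 2) = 0)
Add(y, Mul(-1, Function('B')(28))) = Add(0, Mul(-1, Mul(2, 28, Pow(Add(7, 28, Pow(28, 2)), -1)))) = Add(0, Mul(-1, Mul(2, 28, Pow(Add(7, 28, 784), -1)))) = Add(0, Mul(-1, Mul(2, 28, Pow(819, -1)))) = Add(0, Mul(-1, Mul(2, 28, Rational(1, 819)))) = Add(0, Mul(-1, Rational(8, 117))) = Add(0, Rational(-8, 117)) = Rational(-8, 117)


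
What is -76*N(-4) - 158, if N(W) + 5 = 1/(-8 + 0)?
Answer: 463/2 ≈ 231.50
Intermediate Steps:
N(W) = -41/8 (N(W) = -5 + 1/(-8 + 0) = -5 + 1/(-8) = -5 - ⅛ = -41/8)
-76*N(-4) - 158 = -76*(-41/8) - 158 = 779/2 - 158 = 463/2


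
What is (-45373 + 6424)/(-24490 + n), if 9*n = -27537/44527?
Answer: 5202846369/3271407869 ≈ 1.5904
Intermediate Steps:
n = -9179/133581 (n = (-27537/44527)/9 = (-27537*1/44527)/9 = (⅑)*(-27537/44527) = -9179/133581 ≈ -0.068715)
(-45373 + 6424)/(-24490 + n) = (-45373 + 6424)/(-24490 - 9179/133581) = -38949/(-3271407869/133581) = -38949*(-133581/3271407869) = 5202846369/3271407869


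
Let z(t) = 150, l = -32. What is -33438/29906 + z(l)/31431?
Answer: -174417313/156662581 ≈ -1.1133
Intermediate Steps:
-33438/29906 + z(l)/31431 = -33438/29906 + 150/31431 = -33438*1/29906 + 150*(1/31431) = -16719/14953 + 50/10477 = -174417313/156662581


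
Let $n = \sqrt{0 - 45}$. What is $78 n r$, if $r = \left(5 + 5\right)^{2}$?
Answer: $23400 i \sqrt{5} \approx 52324.0 i$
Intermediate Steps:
$r = 100$ ($r = 10^{2} = 100$)
$n = 3 i \sqrt{5}$ ($n = \sqrt{-45} = 3 i \sqrt{5} \approx 6.7082 i$)
$78 n r = 78 \cdot 3 i \sqrt{5} \cdot 100 = 234 i \sqrt{5} \cdot 100 = 23400 i \sqrt{5}$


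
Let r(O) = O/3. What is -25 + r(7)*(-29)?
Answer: -278/3 ≈ -92.667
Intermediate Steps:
r(O) = O/3 (r(O) = O*(1/3) = O/3)
-25 + r(7)*(-29) = -25 + ((1/3)*7)*(-29) = -25 + (7/3)*(-29) = -25 - 203/3 = -278/3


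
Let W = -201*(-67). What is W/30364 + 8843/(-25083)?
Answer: 69283909/761620212 ≈ 0.090969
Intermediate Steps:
W = 13467
W/30364 + 8843/(-25083) = 13467/30364 + 8843/(-25083) = 13467*(1/30364) + 8843*(-1/25083) = 13467/30364 - 8843/25083 = 69283909/761620212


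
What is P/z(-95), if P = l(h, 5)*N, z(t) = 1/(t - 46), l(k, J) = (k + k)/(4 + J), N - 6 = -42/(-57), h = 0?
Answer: 0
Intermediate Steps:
N = 128/19 (N = 6 - 42/(-57) = 6 - 42*(-1/57) = 6 + 14/19 = 128/19 ≈ 6.7368)
l(k, J) = 2*k/(4 + J) (l(k, J) = (2*k)/(4 + J) = 2*k/(4 + J))
z(t) = 1/(-46 + t)
P = 0 (P = (2*0/(4 + 5))*(128/19) = (2*0/9)*(128/19) = (2*0*(1/9))*(128/19) = 0*(128/19) = 0)
P/z(-95) = 0/(1/(-46 - 95)) = 0/(1/(-141)) = 0/(-1/141) = 0*(-141) = 0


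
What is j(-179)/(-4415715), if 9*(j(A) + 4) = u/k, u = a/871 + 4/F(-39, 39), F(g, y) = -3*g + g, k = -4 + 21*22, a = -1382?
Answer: 21543578/23780360650995 ≈ 9.0594e-7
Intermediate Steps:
k = 458 (k = -4 + 462 = 458)
F(g, y) = -2*g
u = -4012/2613 (u = -1382/871 + 4/((-2*(-39))) = -1382*1/871 + 4/78 = -1382/871 + 4*(1/78) = -1382/871 + 2/39 = -4012/2613 ≈ -1.5354)
j(A) = -21543578/5385393 (j(A) = -4 + (-4012/2613/458)/9 = -4 + (-4012/2613*1/458)/9 = -4 + (⅑)*(-2006/598377) = -4 - 2006/5385393 = -21543578/5385393)
j(-179)/(-4415715) = -21543578/5385393/(-4415715) = -21543578/5385393*(-1/4415715) = 21543578/23780360650995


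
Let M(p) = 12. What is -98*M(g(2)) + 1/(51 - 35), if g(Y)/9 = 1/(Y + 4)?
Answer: -18815/16 ≈ -1175.9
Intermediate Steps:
g(Y) = 9/(4 + Y) (g(Y) = 9/(Y + 4) = 9/(4 + Y))
-98*M(g(2)) + 1/(51 - 35) = -98*12 + 1/(51 - 35) = -1176 + 1/16 = -18815/16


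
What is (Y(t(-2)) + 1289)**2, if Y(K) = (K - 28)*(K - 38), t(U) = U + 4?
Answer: 4950625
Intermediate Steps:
t(U) = 4 + U
Y(K) = (-38 + K)*(-28 + K) (Y(K) = (-28 + K)*(-38 + K) = (-38 + K)*(-28 + K))
(Y(t(-2)) + 1289)**2 = ((1064 + (4 - 2)**2 - 66*(4 - 2)) + 1289)**2 = ((1064 + 2**2 - 66*2) + 1289)**2 = ((1064 + 4 - 132) + 1289)**2 = (936 + 1289)**2 = 2225**2 = 4950625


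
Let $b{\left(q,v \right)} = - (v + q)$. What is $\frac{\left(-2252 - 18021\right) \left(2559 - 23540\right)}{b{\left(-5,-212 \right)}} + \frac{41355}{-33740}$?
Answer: $\frac{410035035331}{209188} \approx 1.9601 \cdot 10^{6}$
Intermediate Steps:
$b{\left(q,v \right)} = - q - v$ ($b{\left(q,v \right)} = - (q + v) = - q - v$)
$\frac{\left(-2252 - 18021\right) \left(2559 - 23540\right)}{b{\left(-5,-212 \right)}} + \frac{41355}{-33740} = \frac{\left(-2252 - 18021\right) \left(2559 - 23540\right)}{\left(-1\right) \left(-5\right) - -212} + \frac{41355}{-33740} = \frac{\left(-20273\right) \left(-20981\right)}{5 + 212} + 41355 \left(- \frac{1}{33740}\right) = \frac{425347813}{217} - \frac{8271}{6748} = \frac{410035035331}{209188}$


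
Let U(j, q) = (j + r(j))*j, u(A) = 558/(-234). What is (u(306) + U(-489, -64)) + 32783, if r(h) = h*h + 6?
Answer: -1516595618/13 ≈ -1.1666e+8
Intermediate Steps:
r(h) = 6 + h² (r(h) = h² + 6 = 6 + h²)
u(A) = -31/13 (u(A) = 558*(-1/234) = -31/13)
U(j, q) = j*(6 + j + j²) (U(j, q) = (j + (6 + j²))*j = (6 + j + j²)*j = j*(6 + j + j²))
(u(306) + U(-489, -64)) + 32783 = (-31/13 - 489*(6 - 489 + (-489)²)) + 32783 = (-31/13 - 489*(6 - 489 + 239121)) + 32783 = (-31/13 - 489*238638) + 32783 = (-31/13 - 116693982) + 32783 = -1517021797/13 + 32783 = -1516595618/13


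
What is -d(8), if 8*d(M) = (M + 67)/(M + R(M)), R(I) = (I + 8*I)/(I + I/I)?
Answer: -75/128 ≈ -0.58594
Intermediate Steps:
R(I) = 9*I/(1 + I) (R(I) = (9*I)/(I + 1) = (9*I)/(1 + I) = 9*I/(1 + I))
d(M) = (67 + M)/(8*(M + 9*M/(1 + M))) (d(M) = ((M + 67)/(M + 9*M/(1 + M)))/8 = ((67 + M)/(M + 9*M/(1 + M)))/8 = (67 + M)/(8*(M + 9*M/(1 + M))))
-d(8) = -(1 + 8)*(67 + 8)/(8*8*(10 + 8)) = -9*75/(8*8*18) = -1*75/128 = -75/128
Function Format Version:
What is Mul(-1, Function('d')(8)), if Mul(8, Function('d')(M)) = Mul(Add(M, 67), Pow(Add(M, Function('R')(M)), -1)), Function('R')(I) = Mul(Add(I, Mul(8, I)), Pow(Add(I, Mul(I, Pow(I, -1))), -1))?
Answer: Rational(-75, 128) ≈ -0.58594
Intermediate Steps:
Function('R')(I) = Mul(9, I, Pow(Add(1, I), -1)) (Function('R')(I) = Mul(Mul(9, I), Pow(Add(I, 1), -1)) = Mul(Mul(9, I), Pow(Add(1, I), -1)) = Mul(9, I, Pow(Add(1, I), -1)))
Function('d')(M) = Mul(Rational(1, 8), Pow(Add(M, Mul(9, M, Pow(Add(1, M), -1))), -1), Add(67, M)) (Function('d')(M) = Mul(Rational(1, 8), Mul(Add(M, 67), Pow(Add(M, Mul(9, M, Pow(Add(1, M), -1))), -1))) = Mul(Rational(1, 8), Mul(Add(67, M), Pow(Add(M, Mul(9, M, Pow(Add(1, M), -1))), -1))) = Mul(Rational(1, 8), Mul(Pow(Add(M, Mul(9, M, Pow(Add(1, M), -1))), -1), Add(67, M))) = Mul(Rational(1, 8), Pow(Add(M, Mul(9, M, Pow(Add(1, M), -1))), -1), Add(67, M)))
Mul(-1, Function('d')(8)) = Mul(-1, Mul(Rational(1, 8), Pow(8, -1), Pow(Add(10, 8), -1), Add(1, 8), Add(67, 8))) = Mul(-1, Mul(Rational(1, 8), Rational(1, 8), Pow(18, -1), 9, 75)) = Mul(-1, Mul(Rational(1, 8), Rational(1, 8), Rational(1, 18), 9, 75)) = Mul(-1, Rational(75, 128)) = Rational(-75, 128)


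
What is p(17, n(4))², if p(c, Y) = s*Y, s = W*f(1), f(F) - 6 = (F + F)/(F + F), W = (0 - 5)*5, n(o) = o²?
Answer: 7840000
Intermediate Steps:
W = -25 (W = -5*5 = -25)
f(F) = 7 (f(F) = 6 + (F + F)/(F + F) = 6 + (2*F)/((2*F)) = 6 + (2*F)*(1/(2*F)) = 6 + 1 = 7)
s = -175 (s = -25*7 = -175)
p(c, Y) = -175*Y
p(17, n(4))² = (-175*4²)² = (-175*16)² = (-2800)² = 7840000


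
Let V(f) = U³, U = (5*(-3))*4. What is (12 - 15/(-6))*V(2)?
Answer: -3132000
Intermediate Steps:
U = -60 (U = -15*4 = -60)
V(f) = -216000 (V(f) = (-60)³ = -216000)
(12 - 15/(-6))*V(2) = (12 - 15/(-6))*(-216000) = (12 - 15*(-⅙))*(-216000) = (12 + 5/2)*(-216000) = (29/2)*(-216000) = -3132000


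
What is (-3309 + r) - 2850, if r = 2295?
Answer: -3864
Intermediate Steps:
(-3309 + r) - 2850 = (-3309 + 2295) - 2850 = -1014 - 2850 = -3864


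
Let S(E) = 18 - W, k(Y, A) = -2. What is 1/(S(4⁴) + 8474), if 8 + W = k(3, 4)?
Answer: 1/8502 ≈ 0.00011762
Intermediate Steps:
W = -10 (W = -8 - 2 = -10)
S(E) = 28 (S(E) = 18 - 1*(-10) = 18 + 10 = 28)
1/(S(4⁴) + 8474) = 1/(28 + 8474) = 1/8502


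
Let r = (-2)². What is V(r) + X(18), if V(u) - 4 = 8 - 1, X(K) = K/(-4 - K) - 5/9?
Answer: 953/99 ≈ 9.6263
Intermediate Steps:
r = 4
X(K) = -5/9 + K/(-4 - K) (X(K) = K/(-4 - K) - 5*⅑ = K/(-4 - K) - 5/9 = -5/9 + K/(-4 - K))
V(u) = 11 (V(u) = 4 + (8 - 1) = 4 + 7 = 11)
V(r) + X(18) = 11 + 2*(-10 - 7*18)/(9*(4 + 18)) = 11 + (2/9)*(-10 - 126)/22 = 11 + (2/9)*(1/22)*(-136) = 11 - 136/99 = 953/99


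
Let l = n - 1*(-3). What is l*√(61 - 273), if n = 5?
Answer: 16*I*√53 ≈ 116.48*I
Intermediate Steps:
l = 8 (l = 5 - 1*(-3) = 5 + 3 = 8)
l*√(61 - 273) = 8*√(61 - 273) = 8*√(-212) = 8*(2*I*√53) = 16*I*√53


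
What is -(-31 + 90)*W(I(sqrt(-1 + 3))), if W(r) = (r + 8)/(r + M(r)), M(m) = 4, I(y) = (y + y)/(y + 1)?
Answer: -649/7 - 59*sqrt(2)/7 ≈ -104.63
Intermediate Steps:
I(y) = 2*y/(1 + y) (I(y) = (2*y)/(1 + y) = 2*y/(1 + y))
W(r) = (8 + r)/(4 + r) (W(r) = (r + 8)/(r + 4) = (8 + r)/(4 + r))
-(-31 + 90)*W(I(sqrt(-1 + 3))) = -(-31 + 90)*(8 + 2*sqrt(-1 + 3)/(1 + sqrt(-1 + 3)))/(4 + 2*sqrt(-1 + 3)/(1 + sqrt(-1 + 3))) = -59*(8 + 2*sqrt(2)/(1 + sqrt(2)))/(4 + 2*sqrt(2)/(1 + sqrt(2)))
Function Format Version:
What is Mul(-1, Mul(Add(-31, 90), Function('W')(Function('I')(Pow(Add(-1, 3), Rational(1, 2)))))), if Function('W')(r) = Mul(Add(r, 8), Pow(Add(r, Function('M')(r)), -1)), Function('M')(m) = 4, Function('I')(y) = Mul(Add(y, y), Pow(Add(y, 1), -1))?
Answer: Add(Rational(-649, 7), Mul(Rational(-59, 7), Pow(2, Rational(1, 2)))) ≈ -104.63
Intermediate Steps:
Function('I')(y) = Mul(2, y, Pow(Add(1, y), -1)) (Function('I')(y) = Mul(Mul(2, y), Pow(Add(1, y), -1)) = Mul(2, y, Pow(Add(1, y), -1)))
Function('W')(r) = Mul(Pow(Add(4, r), -1), Add(8, r)) (Function('W')(r) = Mul(Add(r, 8), Pow(Add(r, 4), -1)) = Mul(Add(8, r), Pow(Add(4, r), -1)) = Mul(Pow(Add(4, r), -1), Add(8, r)))
Mul(-1, Mul(Add(-31, 90), Function('W')(Function('I')(Pow(Add(-1, 3), Rational(1, 2)))))) = Mul(-1, Mul(Add(-31, 90), Mul(Pow(Add(4, Mul(2, Pow(Add(-1, 3), Rational(1, 2)), Pow(Add(1, Pow(Add(-1, 3), Rational(1, 2))), -1))), -1), Add(8, Mul(2, Pow(Add(-1, 3), Rational(1, 2)), Pow(Add(1, Pow(Add(-1, 3), Rational(1, 2))), -1)))))) = Mul(-1, Mul(59, Mul(Pow(Add(4, Mul(2, Pow(2, Rational(1, 2)), Pow(Add(1, Pow(2, Rational(1, 2))), -1))), -1), Add(8, Mul(2, Pow(2, Rational(1, 2)), Pow(Add(1, Pow(2, Rational(1, 2))), -1)))))) = Mul(-1, Mul(59, Pow(Add(4, Mul(2, Pow(2, Rational(1, 2)), Pow(Add(1, Pow(2, Rational(1, 2))), -1))), -1), Add(8, Mul(2, Pow(2, Rational(1, 2)), Pow(Add(1, Pow(2, Rational(1, 2))), -1))))) = Mul(-59, Pow(Add(4, Mul(2, Pow(2, Rational(1, 2)), Pow(Add(1, Pow(2, Rational(1, 2))), -1))), -1), Add(8, Mul(2, Pow(2, Rational(1, 2)), Pow(Add(1, Pow(2, Rational(1, 2))), -1))))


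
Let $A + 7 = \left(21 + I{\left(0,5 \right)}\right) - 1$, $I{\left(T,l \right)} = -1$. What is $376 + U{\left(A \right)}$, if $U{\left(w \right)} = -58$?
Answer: $318$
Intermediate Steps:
$A = 12$ ($A = -7 + \left(\left(21 - 1\right) - 1\right) = -7 + \left(20 - 1\right) = -7 + 19 = 12$)
$376 + U{\left(A \right)} = 376 - 58 = 318$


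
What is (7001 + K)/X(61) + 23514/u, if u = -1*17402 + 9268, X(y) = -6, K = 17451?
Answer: -49758413/12201 ≈ -4078.2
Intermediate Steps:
u = -8134 (u = -17402 + 9268 = -8134)
(7001 + K)/X(61) + 23514/u = (7001 + 17451)/(-6) + 23514/(-8134) = 24452*(-1/6) + 23514*(-1/8134) = -12226/3 - 11757/4067 = -49758413/12201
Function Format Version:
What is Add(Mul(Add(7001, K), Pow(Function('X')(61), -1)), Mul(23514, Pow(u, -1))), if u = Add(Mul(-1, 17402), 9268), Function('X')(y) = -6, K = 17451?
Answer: Rational(-49758413, 12201) ≈ -4078.2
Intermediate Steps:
u = -8134 (u = Add(-17402, 9268) = -8134)
Add(Mul(Add(7001, K), Pow(Function('X')(61), -1)), Mul(23514, Pow(u, -1))) = Add(Mul(Add(7001, 17451), Pow(-6, -1)), Mul(23514, Pow(-8134, -1))) = Add(Mul(24452, Rational(-1, 6)), Mul(23514, Rational(-1, 8134))) = Add(Rational(-12226, 3), Rational(-11757, 4067)) = Rational(-49758413, 12201)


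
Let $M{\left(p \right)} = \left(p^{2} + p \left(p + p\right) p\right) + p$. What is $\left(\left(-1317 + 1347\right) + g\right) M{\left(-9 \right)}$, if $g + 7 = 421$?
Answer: $-615384$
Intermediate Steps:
$g = 414$ ($g = -7 + 421 = 414$)
$M{\left(p \right)} = p + p^{2} + 2 p^{3}$ ($M{\left(p \right)} = \left(p^{2} + p 2 p p\right) + p = \left(p^{2} + 2 p^{2} p\right) + p = \left(p^{2} + 2 p^{3}\right) + p = p + p^{2} + 2 p^{3}$)
$\left(\left(-1317 + 1347\right) + g\right) M{\left(-9 \right)} = \left(\left(-1317 + 1347\right) + 414\right) \left(- 9 \left(1 - 9 + 2 \left(-9\right)^{2}\right)\right) = \left(30 + 414\right) \left(- 9 \left(1 - 9 + 2 \cdot 81\right)\right) = 444 \left(- 9 \left(1 - 9 + 162\right)\right) = 444 \left(\left(-9\right) 154\right) = 444 \left(-1386\right) = -615384$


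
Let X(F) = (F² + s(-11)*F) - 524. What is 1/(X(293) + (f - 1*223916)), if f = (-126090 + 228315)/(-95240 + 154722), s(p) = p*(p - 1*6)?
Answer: -59482/4984489375 ≈ -1.1933e-5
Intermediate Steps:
s(p) = p*(-6 + p) (s(p) = p*(p - 6) = p*(-6 + p))
f = 102225/59482 ≈ 1.7186
X(F) = -524 + F² + 187*F (X(F) = (F² + (-11*(-6 - 11))*F) - 524 = (F² + (-11*(-17))*F) - 524 = (F² + 187*F) - 524 = -524 + F² + 187*F)
1/(X(293) + (f - 1*223916)) = 1/((-524 + 293² + 187*293) + (102225/59482 - 1*223916)) = 1/((-524 + 85849 + 54791) + (102225/59482 - 223916)) = 1/(140116 - 13318869287/59482) = 1/(-4984489375/59482) = -59482/4984489375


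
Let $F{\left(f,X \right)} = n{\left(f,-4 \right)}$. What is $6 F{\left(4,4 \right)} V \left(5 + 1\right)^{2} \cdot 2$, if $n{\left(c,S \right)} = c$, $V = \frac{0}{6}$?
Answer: $0$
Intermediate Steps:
$V = 0$ ($V = 0 \cdot \frac{1}{6} = 0$)
$F{\left(f,X \right)} = f$
$6 F{\left(4,4 \right)} V \left(5 + 1\right)^{2} \cdot 2 = 6 \cdot 4 \cdot 0 \left(5 + 1\right)^{2} \cdot 2 = 24 \cdot 0 \cdot 6^{2} \cdot 2 = 24 \cdot 0 \cdot 36 \cdot 2 = 24 \cdot 0 \cdot 2 = 24 \cdot 0 = 0$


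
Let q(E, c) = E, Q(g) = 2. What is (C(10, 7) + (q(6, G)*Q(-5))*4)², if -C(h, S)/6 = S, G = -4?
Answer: 36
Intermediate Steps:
C(h, S) = -6*S
(C(10, 7) + (q(6, G)*Q(-5))*4)² = (-6*7 + (6*2)*4)² = (-42 + 12*4)² = (-42 + 48)² = 6² = 36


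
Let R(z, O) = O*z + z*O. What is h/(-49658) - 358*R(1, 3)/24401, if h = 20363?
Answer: -86220421/173100694 ≈ -0.49809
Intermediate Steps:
R(z, O) = 2*O*z (R(z, O) = O*z + O*z = 2*O*z)
h/(-49658) - 358*R(1, 3)/24401 = 20363/(-49658) - 716*3/24401 = 20363*(-1/49658) - 358*6*(1/24401) = -2909/7094 - 2148*1/24401 = -2909/7094 - 2148/24401 = -86220421/173100694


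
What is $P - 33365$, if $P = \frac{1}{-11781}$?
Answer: $- \frac{393073066}{11781} \approx -33365.0$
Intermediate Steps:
$P = - \frac{1}{11781} \approx -8.4882 \cdot 10^{-5}$
$P - 33365 = - \frac{1}{11781} - 33365 = - \frac{393073066}{11781}$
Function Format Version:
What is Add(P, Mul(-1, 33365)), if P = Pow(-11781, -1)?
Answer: Rational(-393073066, 11781) ≈ -33365.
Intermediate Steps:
P = Rational(-1, 11781) ≈ -8.4882e-5
Add(P, Mul(-1, 33365)) = Add(Rational(-1, 11781), Mul(-1, 33365)) = Add(Rational(-1, 11781), -33365) = Rational(-393073066, 11781)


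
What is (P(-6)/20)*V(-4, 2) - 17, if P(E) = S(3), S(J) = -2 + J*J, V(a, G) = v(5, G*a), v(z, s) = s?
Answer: -99/5 ≈ -19.800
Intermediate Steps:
V(a, G) = G*a
S(J) = -2 + J**2
P(E) = 7 (P(E) = -2 + 3**2 = -2 + 9 = 7)
(P(-6)/20)*V(-4, 2) - 17 = (7/20)*(2*(-4)) - 17 = (7*(1/20))*(-8) - 17 = (7/20)*(-8) - 17 = -14/5 - 17 = -99/5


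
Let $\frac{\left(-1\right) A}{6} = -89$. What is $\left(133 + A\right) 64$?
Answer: $42688$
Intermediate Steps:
$A = 534$ ($A = \left(-6\right) \left(-89\right) = 534$)
$\left(133 + A\right) 64 = \left(133 + 534\right) 64 = 667 \cdot 64 = 42688$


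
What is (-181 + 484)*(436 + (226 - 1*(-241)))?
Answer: 273609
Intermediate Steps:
(-181 + 484)*(436 + (226 - 1*(-241))) = 303*(436 + (226 + 241)) = 303*(436 + 467) = 303*903 = 273609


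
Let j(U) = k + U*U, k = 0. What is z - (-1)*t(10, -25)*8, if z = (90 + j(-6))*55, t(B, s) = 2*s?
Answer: 6530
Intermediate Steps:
j(U) = U² (j(U) = 0 + U*U = 0 + U² = U²)
z = 6930 (z = (90 + (-6)²)*55 = (90 + 36)*55 = 126*55 = 6930)
z - (-1)*t(10, -25)*8 = 6930 - (-1)*(2*(-25))*8 = 6930 - (-1)*(-50*8) = 6930 - (-1)*(-400) = 6930 - 1*400 = 6930 - 400 = 6530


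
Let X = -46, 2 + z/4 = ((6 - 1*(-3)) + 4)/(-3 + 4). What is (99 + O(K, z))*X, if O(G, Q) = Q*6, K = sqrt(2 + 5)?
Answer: -16698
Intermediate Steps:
z = 44 (z = -8 + 4*(((6 - 1*(-3)) + 4)/(-3 + 4)) = -8 + 4*(((6 + 3) + 4)/1) = -8 + 4*((9 + 4)*1) = -8 + 4*(13*1) = -8 + 4*13 = -8 + 52 = 44)
K = sqrt(7) ≈ 2.6458
O(G, Q) = 6*Q
(99 + O(K, z))*X = (99 + 6*44)*(-46) = (99 + 264)*(-46) = 363*(-46) = -16698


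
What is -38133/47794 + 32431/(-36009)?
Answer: -2923138411/1721014146 ≈ -1.6985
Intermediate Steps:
-38133/47794 + 32431/(-36009) = -38133*1/47794 + 32431*(-1/36009) = -38133/47794 - 32431/36009 = -2923138411/1721014146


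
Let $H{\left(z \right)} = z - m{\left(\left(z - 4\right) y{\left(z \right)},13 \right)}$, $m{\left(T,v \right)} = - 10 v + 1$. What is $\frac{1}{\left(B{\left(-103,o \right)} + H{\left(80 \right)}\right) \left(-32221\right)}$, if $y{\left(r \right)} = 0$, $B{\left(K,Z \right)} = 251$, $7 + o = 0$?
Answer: $- \frac{1}{14821660} \approx -6.7469 \cdot 10^{-8}$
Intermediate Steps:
$o = -7$ ($o = -7 + 0 = -7$)
$m{\left(T,v \right)} = 1 - 10 v$
$H{\left(z \right)} = 129 + z$ ($H{\left(z \right)} = z - \left(1 - 130\right) = z - -129 = z + 129 = 129 + z$)
$\frac{1}{\left(B{\left(-103,o \right)} + H{\left(80 \right)}\right) \left(-32221\right)} = \frac{1}{\left(251 + \left(129 + 80\right)\right) \left(-32221\right)} = \frac{1}{251 + 209} \left(- \frac{1}{32221}\right) = \frac{1}{460} \left(- \frac{1}{32221}\right) = - \frac{1}{14821660}$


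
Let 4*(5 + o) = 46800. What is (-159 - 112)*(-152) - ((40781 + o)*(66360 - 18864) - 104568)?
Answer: -2492254336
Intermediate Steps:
o = 11695 (o = -5 + (¼)*46800 = -5 + 11700 = 11695)
(-159 - 112)*(-152) - ((40781 + o)*(66360 - 18864) - 104568) = (-159 - 112)*(-152) - ((40781 + 11695)*(66360 - 18864) - 104568) = -271*(-152) - (52476*47496 - 104568) = 41192 - (2492400096 - 104568) = 41192 - 1*2492295528 = 41192 - 2492295528 = -2492254336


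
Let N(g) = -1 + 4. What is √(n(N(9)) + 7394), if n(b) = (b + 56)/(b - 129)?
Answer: √13042190/42 ≈ 85.986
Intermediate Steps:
N(g) = 3
n(b) = (56 + b)/(-129 + b)
√(n(N(9)) + 7394) = √((56 + 3)/(-129 + 3) + 7394) = √(59/(-126) + 7394) = √(-1/126*59 + 7394) = √(-59/126 + 7394) = √(931585/126) = √13042190/42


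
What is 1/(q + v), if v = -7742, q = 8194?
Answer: 1/452 ≈ 0.0022124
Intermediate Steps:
1/(q + v) = 1/(8194 - 7742) = 1/452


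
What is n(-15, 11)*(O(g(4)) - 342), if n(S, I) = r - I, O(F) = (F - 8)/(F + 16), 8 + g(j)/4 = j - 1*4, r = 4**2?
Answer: -3395/2 ≈ -1697.5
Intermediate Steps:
r = 16
g(j) = -48 + 4*j (g(j) = -32 + 4*(j - 1*4) = -32 + 4*(j - 4) = -32 + 4*(-4 + j) = -32 + (-16 + 4*j) = -48 + 4*j)
O(F) = (-8 + F)/(16 + F)
n(S, I) = 16 - I
n(-15, 11)*(O(g(4)) - 342) = (16 - 1*11)*((-8 + (-48 + 4*4))/(16 + (-48 + 4*4)) - 342) = (16 - 11)*((-8 + (-48 + 16))/(16 + (-48 + 16)) - 342) = 5*((-8 - 32)/(16 - 32) - 342) = 5*(-40/(-16) - 342) = 5*(-1/16*(-40) - 342) = 5*(5/2 - 342) = 5*(-679/2) = -3395/2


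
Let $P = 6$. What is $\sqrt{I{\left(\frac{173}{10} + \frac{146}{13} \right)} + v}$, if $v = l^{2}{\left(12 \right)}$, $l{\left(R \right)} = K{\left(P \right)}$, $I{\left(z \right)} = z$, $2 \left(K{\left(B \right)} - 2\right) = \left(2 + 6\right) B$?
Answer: $\frac{\sqrt{11906570}}{130} \approx 26.543$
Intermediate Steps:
$K{\left(B \right)} = 2 + 4 B$ ($K{\left(B \right)} = 2 + \frac{\left(2 + 6\right) B}{2} = 2 + \frac{8 B}{2} = 2 + 4 B$)
$l{\left(R \right)} = 26$ ($l{\left(R \right)} = 2 + 4 \cdot 6 = 2 + 24 = 26$)
$v = 676$ ($v = 26^{2} = 676$)
$\sqrt{I{\left(\frac{173}{10} + \frac{146}{13} \right)} + v} = \sqrt{\left(\frac{173}{10} + \frac{146}{13}\right) + 676} = \sqrt{\frac{3709}{130} + 676} = \sqrt{\frac{91589}{130}} = \frac{\sqrt{11906570}}{130}$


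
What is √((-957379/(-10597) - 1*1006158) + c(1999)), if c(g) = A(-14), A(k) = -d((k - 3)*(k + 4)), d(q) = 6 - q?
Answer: 9*I*√1394560102843/10597 ≈ 1002.9*I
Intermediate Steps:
A(k) = -6 + (-3 + k)*(4 + k) (A(k) = -(6 - (k - 3)*(k + 4)) = -(6 - (-3 + k)*(4 + k)) = -6 + (-3 + k)*(4 + k))
c(g) = 164 (c(g) = -18 - 14 + (-14)² = -18 - 14 + 196 = 164)
√((-957379/(-10597) - 1*1006158) + c(1999)) = √((-957379/(-10597) - 1*1006158) + 164) = √((-957379*(-1)/10597 - 1006158) + 164) = √((-101*(-9479/10597) - 1006158) + 164) = √((957379/10597 - 1006158) + 164) = √(-10661298947/10597 + 164) = √(-10659561039/10597) = 9*I*√1394560102843/10597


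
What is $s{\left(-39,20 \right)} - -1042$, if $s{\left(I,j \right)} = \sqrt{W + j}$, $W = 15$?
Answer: $1042 + \sqrt{35} \approx 1047.9$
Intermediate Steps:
$s{\left(I,j \right)} = \sqrt{15 + j}$
$s{\left(-39,20 \right)} - -1042 = \sqrt{15 + 20} - -1042 = \sqrt{35} + 1042 = 1042 + \sqrt{35}$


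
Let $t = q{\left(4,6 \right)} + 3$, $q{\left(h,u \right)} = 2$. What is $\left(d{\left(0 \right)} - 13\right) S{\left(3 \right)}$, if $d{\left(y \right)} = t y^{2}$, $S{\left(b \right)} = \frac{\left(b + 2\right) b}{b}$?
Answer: $-65$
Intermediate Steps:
$S{\left(b \right)} = 2 + b$ ($S{\left(b \right)} = \frac{\left(2 + b\right) b}{b} = \frac{b \left(2 + b\right)}{b} = 2 + b$)
$t = 5$ ($t = 2 + 3 = 5$)
$d{\left(y \right)} = 5 y^{2}$
$\left(d{\left(0 \right)} - 13\right) S{\left(3 \right)} = \left(5 \cdot 0^{2} - 13\right) \left(2 + 3\right) = \left(5 \cdot 0 - 13\right) 5 = \left(0 - 13\right) 5 = \left(-13\right) 5 = -65$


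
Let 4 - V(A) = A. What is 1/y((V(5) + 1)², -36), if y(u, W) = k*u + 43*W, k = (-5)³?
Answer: -1/1548 ≈ -0.00064600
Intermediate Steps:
V(A) = 4 - A
k = -125
y(u, W) = -125*u + 43*W
1/y((V(5) + 1)², -36) = 1/(-125*((4 - 1*5) + 1)² + 43*(-36)) = 1/(-125*((4 - 5) + 1)² - 1548) = 1/(-125*(-1 + 1)² - 1548) = 1/(-125*0² - 1548) = 1/(-125*0 - 1548) = 1/(0 - 1548) = 1/(-1548) = -1/1548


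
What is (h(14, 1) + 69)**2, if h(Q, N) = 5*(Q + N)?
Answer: 20736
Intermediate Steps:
h(Q, N) = 5*N + 5*Q (h(Q, N) = 5*(N + Q) = 5*N + 5*Q)
(h(14, 1) + 69)**2 = ((5*1 + 5*14) + 69)**2 = ((5 + 70) + 69)**2 = (75 + 69)**2 = 144**2 = 20736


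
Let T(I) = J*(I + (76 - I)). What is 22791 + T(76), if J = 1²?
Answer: 22867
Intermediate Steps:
J = 1
T(I) = 76 (T(I) = 1*(I + (76 - I)) = 1*76 = 76)
22791 + T(76) = 22791 + 76 = 22867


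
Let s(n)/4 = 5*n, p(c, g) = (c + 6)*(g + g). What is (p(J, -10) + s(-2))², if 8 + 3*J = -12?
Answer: 6400/9 ≈ 711.11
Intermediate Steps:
J = -20/3 (J = -8/3 + (⅓)*(-12) = -8/3 - 4 = -20/3 ≈ -6.6667)
p(c, g) = 2*g*(6 + c) (p(c, g) = (6 + c)*(2*g) = 2*g*(6 + c))
s(n) = 20*n (s(n) = 4*(5*n) = 20*n)
(p(J, -10) + s(-2))² = (2*(-10)*(6 - 20/3) + 20*(-2))² = (2*(-10)*(-⅔) - 40)² = (40/3 - 40)² = (-80/3)² = 6400/9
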